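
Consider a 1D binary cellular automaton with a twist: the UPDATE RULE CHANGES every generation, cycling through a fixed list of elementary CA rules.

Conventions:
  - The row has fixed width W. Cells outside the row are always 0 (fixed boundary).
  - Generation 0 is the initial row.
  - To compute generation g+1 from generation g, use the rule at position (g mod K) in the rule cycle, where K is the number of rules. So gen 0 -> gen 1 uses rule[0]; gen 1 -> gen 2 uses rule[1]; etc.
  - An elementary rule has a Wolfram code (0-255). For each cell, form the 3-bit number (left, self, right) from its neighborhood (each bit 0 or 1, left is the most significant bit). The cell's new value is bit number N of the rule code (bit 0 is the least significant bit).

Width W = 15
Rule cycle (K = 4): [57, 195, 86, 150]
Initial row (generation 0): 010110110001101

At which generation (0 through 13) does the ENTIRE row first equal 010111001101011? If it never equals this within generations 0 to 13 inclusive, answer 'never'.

Answer: never

Derivation:
Gen 0: 010110110001101
Gen 1 (rule 57): 001101101101010
Gen 2 (rule 195): 110100100100000
Gen 3 (rule 86): 010111111110000
Gen 4 (rule 150): 110011111101000
Gen 5 (rule 57): 101010000010111
Gen 6 (rule 195): 000000111100011
Gen 7 (rule 86): 000001000110101
Gen 8 (rule 150): 000011101000101
Gen 9 (rule 57): 111010010110010
Gen 10 (rule 195): 011000100010100
Gen 11 (rule 86): 101101110110110
Gen 12 (rule 150): 100000100000001
Gen 13 (rule 57): 011110011111100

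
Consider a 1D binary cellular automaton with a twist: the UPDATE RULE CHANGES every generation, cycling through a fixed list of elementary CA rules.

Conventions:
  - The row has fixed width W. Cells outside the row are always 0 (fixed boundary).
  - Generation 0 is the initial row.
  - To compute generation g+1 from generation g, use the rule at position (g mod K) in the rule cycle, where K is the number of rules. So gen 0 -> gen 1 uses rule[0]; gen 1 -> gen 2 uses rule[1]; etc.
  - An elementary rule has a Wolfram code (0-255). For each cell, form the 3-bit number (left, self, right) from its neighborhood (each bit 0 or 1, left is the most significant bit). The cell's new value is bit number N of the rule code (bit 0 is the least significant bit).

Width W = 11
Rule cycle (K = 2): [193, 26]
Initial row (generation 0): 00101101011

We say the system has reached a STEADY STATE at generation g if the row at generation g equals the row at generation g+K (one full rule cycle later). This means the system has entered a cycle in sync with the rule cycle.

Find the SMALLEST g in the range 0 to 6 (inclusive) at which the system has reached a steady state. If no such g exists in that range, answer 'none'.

Gen 0: 00101101011
Gen 1 (rule 193): 10000100001
Gen 2 (rule 26): 01001010010
Gen 3 (rule 193): 00000000000
Gen 4 (rule 26): 00000000000
Gen 5 (rule 193): 11111111111
Gen 6 (rule 26): 10000000000
Gen 7 (rule 193): 00111111111
Gen 8 (rule 26): 01100000000

Answer: none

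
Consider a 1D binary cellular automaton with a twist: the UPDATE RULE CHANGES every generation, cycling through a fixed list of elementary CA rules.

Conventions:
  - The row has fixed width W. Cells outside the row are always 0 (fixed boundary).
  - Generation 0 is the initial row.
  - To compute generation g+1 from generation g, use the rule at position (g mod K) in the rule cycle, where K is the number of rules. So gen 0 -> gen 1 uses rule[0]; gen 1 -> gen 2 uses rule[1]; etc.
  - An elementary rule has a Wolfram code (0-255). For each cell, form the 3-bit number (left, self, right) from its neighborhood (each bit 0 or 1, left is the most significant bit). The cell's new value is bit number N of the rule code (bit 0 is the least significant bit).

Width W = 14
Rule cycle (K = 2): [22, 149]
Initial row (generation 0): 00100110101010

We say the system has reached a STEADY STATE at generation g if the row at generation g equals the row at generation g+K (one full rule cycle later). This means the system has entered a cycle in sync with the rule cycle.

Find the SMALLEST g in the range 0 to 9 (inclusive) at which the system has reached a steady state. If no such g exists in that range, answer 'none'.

Gen 0: 00100110101010
Gen 1 (rule 22): 01111000101011
Gen 2 (rule 149): 00110110101000
Gen 3 (rule 22): 01000000101100
Gen 4 (rule 149): 01111110100011
Gen 5 (rule 22): 10000000110100
Gen 6 (rule 149): 11111110000111
Gen 7 (rule 22): 00000001001000
Gen 8 (rule 149): 11111101101111
Gen 9 (rule 22): 00000000000000
Gen 10 (rule 149): 11111111111111
Gen 11 (rule 22): 00000000000000

Answer: 9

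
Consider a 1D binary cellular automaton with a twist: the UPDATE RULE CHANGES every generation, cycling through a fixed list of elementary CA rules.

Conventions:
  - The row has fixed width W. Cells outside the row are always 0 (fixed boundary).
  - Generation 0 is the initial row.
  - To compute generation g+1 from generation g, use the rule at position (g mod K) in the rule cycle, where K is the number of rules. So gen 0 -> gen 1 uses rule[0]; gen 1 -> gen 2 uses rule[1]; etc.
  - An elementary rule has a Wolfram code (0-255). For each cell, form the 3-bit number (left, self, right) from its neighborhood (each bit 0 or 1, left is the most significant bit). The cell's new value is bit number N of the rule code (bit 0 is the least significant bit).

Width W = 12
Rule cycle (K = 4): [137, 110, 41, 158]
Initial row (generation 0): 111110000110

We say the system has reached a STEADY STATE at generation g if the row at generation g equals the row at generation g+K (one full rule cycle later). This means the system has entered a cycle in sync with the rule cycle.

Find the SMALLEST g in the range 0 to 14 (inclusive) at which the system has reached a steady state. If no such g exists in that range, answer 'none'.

Gen 0: 111110000110
Gen 1 (rule 137): 111100110100
Gen 2 (rule 110): 100101111100
Gen 3 (rule 41): 000011000001
Gen 4 (rule 158): 000110100011
Gen 5 (rule 137): 110100001010
Gen 6 (rule 110): 111100011110
Gen 7 (rule 41): 100001010000
Gen 8 (rule 158): 110011011000
Gen 9 (rule 137): 100010010011
Gen 10 (rule 110): 100110110111
Gen 11 (rule 41): 000101101100
Gen 12 (rule 158): 001101001010
Gen 13 (rule 137): 101000000000
Gen 14 (rule 110): 111000000000
Gen 15 (rule 41): 100011111111
Gen 16 (rule 158): 110111111110
Gen 17 (rule 137): 100111111100
Gen 18 (rule 110): 101100000100

Answer: none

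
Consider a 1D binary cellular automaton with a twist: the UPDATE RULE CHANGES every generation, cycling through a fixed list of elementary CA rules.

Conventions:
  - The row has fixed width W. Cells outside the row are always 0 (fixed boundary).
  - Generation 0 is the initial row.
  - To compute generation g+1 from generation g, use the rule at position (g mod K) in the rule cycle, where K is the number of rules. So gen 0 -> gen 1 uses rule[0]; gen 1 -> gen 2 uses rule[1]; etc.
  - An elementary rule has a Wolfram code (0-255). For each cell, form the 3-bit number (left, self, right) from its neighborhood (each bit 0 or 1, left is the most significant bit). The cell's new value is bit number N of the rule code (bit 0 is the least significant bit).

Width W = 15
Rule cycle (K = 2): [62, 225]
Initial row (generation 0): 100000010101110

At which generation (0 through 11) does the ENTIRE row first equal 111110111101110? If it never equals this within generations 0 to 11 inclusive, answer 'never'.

Gen 0: 100000010101110
Gen 1 (rule 62): 110000111111001
Gen 2 (rule 225): 010110011111000
Gen 3 (rule 62): 111101110000100
Gen 4 (rule 225): 011110110110001
Gen 5 (rule 62): 110001101101011
Gen 6 (rule 225): 010100110110101
Gen 7 (rule 62): 111111101101111
Gen 8 (rule 225): 011111110110111
Gen 9 (rule 62): 110000001101100
Gen 10 (rule 225): 010111100110101
Gen 11 (rule 62): 111100011101111

Answer: never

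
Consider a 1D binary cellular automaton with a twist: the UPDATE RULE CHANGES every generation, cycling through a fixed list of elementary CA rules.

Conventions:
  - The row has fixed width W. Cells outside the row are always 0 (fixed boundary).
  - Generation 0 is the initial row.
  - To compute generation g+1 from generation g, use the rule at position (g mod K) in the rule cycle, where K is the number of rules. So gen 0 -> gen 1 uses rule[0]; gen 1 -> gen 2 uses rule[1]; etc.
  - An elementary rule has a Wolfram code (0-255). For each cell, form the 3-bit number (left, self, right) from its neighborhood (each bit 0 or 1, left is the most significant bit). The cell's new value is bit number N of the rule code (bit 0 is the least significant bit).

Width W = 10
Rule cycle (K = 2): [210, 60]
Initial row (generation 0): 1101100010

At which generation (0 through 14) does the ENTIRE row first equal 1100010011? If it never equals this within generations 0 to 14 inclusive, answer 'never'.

Gen 0: 1101100010
Gen 1 (rule 210): 0100110101
Gen 2 (rule 60): 0110101111
Gen 3 (rule 210): 1010000111
Gen 4 (rule 60): 1111000100
Gen 5 (rule 210): 0111101010
Gen 6 (rule 60): 0100011111
Gen 7 (rule 210): 1010101111
Gen 8 (rule 60): 1111111000
Gen 9 (rule 210): 0111111100
Gen 10 (rule 60): 0100000010
Gen 11 (rule 210): 1010000101
Gen 12 (rule 60): 1111000111
Gen 13 (rule 210): 0111101011
Gen 14 (rule 60): 0100011110

Answer: never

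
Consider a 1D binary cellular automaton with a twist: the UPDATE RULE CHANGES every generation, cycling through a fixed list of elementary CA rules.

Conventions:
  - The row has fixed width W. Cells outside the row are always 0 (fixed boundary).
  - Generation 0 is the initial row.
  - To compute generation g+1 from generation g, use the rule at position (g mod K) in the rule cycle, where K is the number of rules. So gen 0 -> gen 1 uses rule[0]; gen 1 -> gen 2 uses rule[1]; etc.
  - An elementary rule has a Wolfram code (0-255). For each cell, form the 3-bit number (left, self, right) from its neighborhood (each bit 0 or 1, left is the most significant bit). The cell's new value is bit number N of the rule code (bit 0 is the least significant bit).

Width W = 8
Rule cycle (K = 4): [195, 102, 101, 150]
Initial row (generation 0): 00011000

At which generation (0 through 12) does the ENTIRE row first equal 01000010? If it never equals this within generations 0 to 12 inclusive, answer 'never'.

Gen 0: 00011000
Gen 1 (rule 195): 11101011
Gen 2 (rule 102): 00111101
Gen 3 (rule 101): 10000111
Gen 4 (rule 150): 11001010
Gen 5 (rule 195): 01010000
Gen 6 (rule 102): 11110000
Gen 7 (rule 101): 00010111
Gen 8 (rule 150): 00110010
Gen 9 (rule 195): 11010100
Gen 10 (rule 102): 01111100
Gen 11 (rule 101): 00000101
Gen 12 (rule 150): 00001101

Answer: never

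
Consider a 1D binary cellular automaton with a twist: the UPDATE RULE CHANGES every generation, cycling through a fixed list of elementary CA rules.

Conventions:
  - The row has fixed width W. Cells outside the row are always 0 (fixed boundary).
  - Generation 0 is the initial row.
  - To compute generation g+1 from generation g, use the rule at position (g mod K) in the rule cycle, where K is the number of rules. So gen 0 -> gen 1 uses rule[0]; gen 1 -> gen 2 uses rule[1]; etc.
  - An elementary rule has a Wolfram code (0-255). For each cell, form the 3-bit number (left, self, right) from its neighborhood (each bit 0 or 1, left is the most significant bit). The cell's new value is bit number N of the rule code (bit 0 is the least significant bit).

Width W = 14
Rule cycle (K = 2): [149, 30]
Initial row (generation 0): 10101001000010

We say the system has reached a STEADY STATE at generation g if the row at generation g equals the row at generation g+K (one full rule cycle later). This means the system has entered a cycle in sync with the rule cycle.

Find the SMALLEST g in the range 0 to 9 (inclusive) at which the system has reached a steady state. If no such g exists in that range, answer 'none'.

Gen 0: 10101001000010
Gen 1 (rule 149): 10101101111011
Gen 2 (rule 30): 10101001000010
Gen 3 (rule 149): 10101101111011
Gen 4 (rule 30): 10101001000010
Gen 5 (rule 149): 10101101111011
Gen 6 (rule 30): 10101001000010
Gen 7 (rule 149): 10101101111011
Gen 8 (rule 30): 10101001000010
Gen 9 (rule 149): 10101101111011
Gen 10 (rule 30): 10101001000010
Gen 11 (rule 149): 10101101111011

Answer: 0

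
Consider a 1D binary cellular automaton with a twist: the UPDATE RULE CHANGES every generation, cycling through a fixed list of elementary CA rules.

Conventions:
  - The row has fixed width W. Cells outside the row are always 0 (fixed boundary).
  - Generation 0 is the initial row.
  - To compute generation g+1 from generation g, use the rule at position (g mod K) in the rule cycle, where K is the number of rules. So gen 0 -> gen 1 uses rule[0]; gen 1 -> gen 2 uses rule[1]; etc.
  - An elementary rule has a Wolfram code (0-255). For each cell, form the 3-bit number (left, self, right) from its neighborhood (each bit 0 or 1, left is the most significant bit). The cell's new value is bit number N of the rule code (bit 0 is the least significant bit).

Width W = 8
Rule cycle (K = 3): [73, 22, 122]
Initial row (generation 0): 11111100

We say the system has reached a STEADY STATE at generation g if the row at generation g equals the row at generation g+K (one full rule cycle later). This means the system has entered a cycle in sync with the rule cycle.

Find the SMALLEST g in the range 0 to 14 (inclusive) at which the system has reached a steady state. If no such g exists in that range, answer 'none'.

Gen 0: 11111100
Gen 1 (rule 73): 10000101
Gen 2 (rule 22): 11001101
Gen 3 (rule 122): 11111110
Gen 4 (rule 73): 10000010
Gen 5 (rule 22): 11000111
Gen 6 (rule 122): 11101101
Gen 7 (rule 73): 10101100
Gen 8 (rule 22): 10100010
Gen 9 (rule 122): 01010101
Gen 10 (rule 73): 00000000
Gen 11 (rule 22): 00000000
Gen 12 (rule 122): 00000000
Gen 13 (rule 73): 11111111
Gen 14 (rule 22): 00000000
Gen 15 (rule 122): 00000000
Gen 16 (rule 73): 11111111
Gen 17 (rule 22): 00000000

Answer: 11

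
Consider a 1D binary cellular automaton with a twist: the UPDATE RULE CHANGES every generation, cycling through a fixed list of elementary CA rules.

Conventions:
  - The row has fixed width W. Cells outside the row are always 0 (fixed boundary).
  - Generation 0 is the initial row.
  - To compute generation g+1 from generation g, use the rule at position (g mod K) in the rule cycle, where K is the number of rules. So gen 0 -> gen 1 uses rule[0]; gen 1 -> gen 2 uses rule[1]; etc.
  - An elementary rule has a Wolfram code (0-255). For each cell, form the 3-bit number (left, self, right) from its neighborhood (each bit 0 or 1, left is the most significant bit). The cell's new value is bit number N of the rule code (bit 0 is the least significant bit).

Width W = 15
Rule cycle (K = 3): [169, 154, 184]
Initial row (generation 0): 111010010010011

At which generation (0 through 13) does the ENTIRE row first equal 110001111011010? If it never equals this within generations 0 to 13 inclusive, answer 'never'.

Answer: never

Derivation:
Gen 0: 111010010010011
Gen 1 (rule 169): 110100000000010
Gen 2 (rule 154): 100010000000101
Gen 3 (rule 184): 010001000000010
Gen 4 (rule 169): 000100011111000
Gen 5 (rule 154): 001010111110100
Gen 6 (rule 184): 000101111101010
Gen 7 (rule 169): 110011111010100
Gen 8 (rule 154): 101111110000010
Gen 9 (rule 184): 011111101000001
Gen 10 (rule 169): 011111010011100
Gen 11 (rule 154): 111110001111010
Gen 12 (rule 184): 111101001110101
Gen 13 (rule 169): 111010001101010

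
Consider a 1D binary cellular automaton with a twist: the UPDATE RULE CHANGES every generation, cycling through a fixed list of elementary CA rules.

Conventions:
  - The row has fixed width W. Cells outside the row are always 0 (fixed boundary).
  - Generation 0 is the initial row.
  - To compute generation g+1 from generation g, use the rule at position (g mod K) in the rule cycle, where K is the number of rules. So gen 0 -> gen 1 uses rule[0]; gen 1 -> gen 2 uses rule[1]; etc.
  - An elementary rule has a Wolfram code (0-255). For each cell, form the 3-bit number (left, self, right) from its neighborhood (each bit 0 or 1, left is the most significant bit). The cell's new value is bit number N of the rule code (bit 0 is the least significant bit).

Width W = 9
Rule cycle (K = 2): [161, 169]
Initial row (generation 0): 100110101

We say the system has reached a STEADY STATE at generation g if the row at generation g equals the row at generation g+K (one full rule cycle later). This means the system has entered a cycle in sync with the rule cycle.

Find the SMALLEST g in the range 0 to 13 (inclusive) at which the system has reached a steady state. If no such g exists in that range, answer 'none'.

Answer: none

Derivation:
Gen 0: 100110101
Gen 1 (rule 161): 000001010
Gen 2 (rule 169): 111100100
Gen 3 (rule 161): 011000001
Gen 4 (rule 169): 010011100
Gen 5 (rule 161): 000001001
Gen 6 (rule 169): 111100000
Gen 7 (rule 161): 011001111
Gen 8 (rule 169): 010001110
Gen 9 (rule 161): 000100100
Gen 10 (rule 169): 110000001
Gen 11 (rule 161): 000111100
Gen 12 (rule 169): 110111001
Gen 13 (rule 161): 001010000
Gen 14 (rule 169): 100100111
Gen 15 (rule 161): 000000010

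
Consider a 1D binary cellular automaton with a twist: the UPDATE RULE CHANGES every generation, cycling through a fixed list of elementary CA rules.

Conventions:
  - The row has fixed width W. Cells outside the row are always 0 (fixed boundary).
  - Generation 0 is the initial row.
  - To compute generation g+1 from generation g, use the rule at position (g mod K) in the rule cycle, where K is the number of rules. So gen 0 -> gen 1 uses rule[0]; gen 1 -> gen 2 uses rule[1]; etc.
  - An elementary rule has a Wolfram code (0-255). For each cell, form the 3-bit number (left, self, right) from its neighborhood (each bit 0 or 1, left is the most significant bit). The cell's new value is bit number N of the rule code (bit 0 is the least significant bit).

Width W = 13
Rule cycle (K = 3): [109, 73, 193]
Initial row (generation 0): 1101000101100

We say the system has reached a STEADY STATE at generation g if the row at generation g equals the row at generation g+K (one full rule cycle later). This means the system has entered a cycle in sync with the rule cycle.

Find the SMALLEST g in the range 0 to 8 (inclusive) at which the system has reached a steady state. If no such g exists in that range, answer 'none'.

Answer: 1

Derivation:
Gen 0: 1101000101100
Gen 1 (rule 109): 1111010111101
Gen 2 (rule 73): 1001000100100
Gen 3 (rule 193): 0000010000001
Gen 4 (rule 109): 1111010111101
Gen 5 (rule 73): 1001000100100
Gen 6 (rule 193): 0000010000001
Gen 7 (rule 109): 1111010111101
Gen 8 (rule 73): 1001000100100
Gen 9 (rule 193): 0000010000001
Gen 10 (rule 109): 1111010111101
Gen 11 (rule 73): 1001000100100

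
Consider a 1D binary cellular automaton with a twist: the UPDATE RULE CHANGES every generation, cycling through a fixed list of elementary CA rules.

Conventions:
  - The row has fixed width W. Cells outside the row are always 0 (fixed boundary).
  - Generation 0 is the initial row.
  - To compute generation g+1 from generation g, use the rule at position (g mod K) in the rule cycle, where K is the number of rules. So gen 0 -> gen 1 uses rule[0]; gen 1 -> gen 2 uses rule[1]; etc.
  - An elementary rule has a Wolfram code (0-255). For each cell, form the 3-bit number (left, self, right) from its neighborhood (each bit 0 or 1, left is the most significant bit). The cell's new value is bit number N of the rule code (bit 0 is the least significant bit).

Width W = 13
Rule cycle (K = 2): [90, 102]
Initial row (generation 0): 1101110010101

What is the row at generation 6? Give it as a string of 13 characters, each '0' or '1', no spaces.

Answer: 1001001101000

Derivation:
Gen 0: 1101110010101
Gen 1 (rule 90): 1101011100000
Gen 2 (rule 102): 0111100100000
Gen 3 (rule 90): 1100111010000
Gen 4 (rule 102): 0101001110000
Gen 5 (rule 90): 1000111011000
Gen 6 (rule 102): 1001001101000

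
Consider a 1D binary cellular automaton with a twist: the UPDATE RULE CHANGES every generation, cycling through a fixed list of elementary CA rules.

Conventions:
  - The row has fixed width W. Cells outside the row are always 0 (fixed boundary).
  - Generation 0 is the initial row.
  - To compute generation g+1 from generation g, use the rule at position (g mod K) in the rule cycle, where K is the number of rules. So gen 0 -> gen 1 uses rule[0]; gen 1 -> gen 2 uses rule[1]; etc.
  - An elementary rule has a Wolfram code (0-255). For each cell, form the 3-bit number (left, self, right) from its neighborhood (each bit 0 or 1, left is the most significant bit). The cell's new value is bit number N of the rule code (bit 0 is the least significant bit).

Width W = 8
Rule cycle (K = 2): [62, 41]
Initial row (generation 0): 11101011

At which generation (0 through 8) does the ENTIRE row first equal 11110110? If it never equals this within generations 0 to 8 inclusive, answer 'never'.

Answer: 5

Derivation:
Gen 0: 11101011
Gen 1 (rule 62): 10011110
Gen 2 (rule 41): 00010000
Gen 3 (rule 62): 00111000
Gen 4 (rule 41): 10100011
Gen 5 (rule 62): 11110110
Gen 6 (rule 41): 10001100
Gen 7 (rule 62): 11011010
Gen 8 (rule 41): 10110100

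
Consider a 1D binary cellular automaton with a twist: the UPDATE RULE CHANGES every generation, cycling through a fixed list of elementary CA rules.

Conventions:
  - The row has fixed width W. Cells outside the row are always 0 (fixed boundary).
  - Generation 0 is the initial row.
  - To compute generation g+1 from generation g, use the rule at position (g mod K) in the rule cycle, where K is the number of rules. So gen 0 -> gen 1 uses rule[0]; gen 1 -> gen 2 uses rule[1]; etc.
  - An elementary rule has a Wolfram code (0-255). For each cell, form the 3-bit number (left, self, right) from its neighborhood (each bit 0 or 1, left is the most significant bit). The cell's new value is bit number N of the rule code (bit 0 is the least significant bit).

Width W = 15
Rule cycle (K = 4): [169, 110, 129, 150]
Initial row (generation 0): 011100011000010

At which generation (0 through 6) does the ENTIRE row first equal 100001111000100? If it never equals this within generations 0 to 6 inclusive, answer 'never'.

Gen 0: 011100011000010
Gen 1 (rule 169): 011001010011000
Gen 2 (rule 110): 111011110111000
Gen 3 (rule 129): 010001100010011
Gen 4 (rule 150): 111010010111100
Gen 5 (rule 169): 110100001111001
Gen 6 (rule 110): 111100011001011

Answer: never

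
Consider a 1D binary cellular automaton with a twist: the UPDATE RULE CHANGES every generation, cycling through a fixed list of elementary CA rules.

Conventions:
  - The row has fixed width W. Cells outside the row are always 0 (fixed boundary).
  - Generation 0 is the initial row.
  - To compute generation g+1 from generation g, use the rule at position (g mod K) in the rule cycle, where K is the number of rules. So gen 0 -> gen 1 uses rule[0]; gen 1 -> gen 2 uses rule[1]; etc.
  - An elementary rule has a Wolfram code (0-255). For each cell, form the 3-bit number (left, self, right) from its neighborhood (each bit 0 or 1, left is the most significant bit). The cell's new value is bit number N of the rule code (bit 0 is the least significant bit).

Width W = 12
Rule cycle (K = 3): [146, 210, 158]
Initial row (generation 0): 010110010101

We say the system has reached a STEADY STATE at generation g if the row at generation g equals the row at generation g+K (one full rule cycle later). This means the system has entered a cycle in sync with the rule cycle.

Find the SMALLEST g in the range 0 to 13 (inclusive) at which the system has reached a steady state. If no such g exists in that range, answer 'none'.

Gen 0: 010110010101
Gen 1 (rule 146): 100001100000
Gen 2 (rule 210): 010010110000
Gen 3 (rule 158): 111110101000
Gen 4 (rule 146): 011100000100
Gen 5 (rule 210): 101110001010
Gen 6 (rule 158): 101101011011
Gen 7 (rule 146): 000000000000
Gen 8 (rule 210): 000000000000
Gen 9 (rule 158): 000000000000
Gen 10 (rule 146): 000000000000
Gen 11 (rule 210): 000000000000
Gen 12 (rule 158): 000000000000
Gen 13 (rule 146): 000000000000
Gen 14 (rule 210): 000000000000
Gen 15 (rule 158): 000000000000
Gen 16 (rule 146): 000000000000

Answer: 7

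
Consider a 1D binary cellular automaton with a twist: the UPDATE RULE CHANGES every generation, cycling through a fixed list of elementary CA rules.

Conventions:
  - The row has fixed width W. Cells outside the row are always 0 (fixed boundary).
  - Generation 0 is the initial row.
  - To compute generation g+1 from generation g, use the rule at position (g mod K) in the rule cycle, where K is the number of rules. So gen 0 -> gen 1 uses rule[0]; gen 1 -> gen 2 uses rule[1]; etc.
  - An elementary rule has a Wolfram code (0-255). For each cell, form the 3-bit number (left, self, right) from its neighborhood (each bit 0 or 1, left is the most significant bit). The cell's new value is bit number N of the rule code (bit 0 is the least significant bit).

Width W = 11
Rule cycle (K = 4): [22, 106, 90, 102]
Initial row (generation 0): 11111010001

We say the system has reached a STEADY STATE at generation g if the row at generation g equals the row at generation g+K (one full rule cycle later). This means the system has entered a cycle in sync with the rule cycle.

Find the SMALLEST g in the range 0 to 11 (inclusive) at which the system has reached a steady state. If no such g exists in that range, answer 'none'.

Answer: none

Derivation:
Gen 0: 11111010001
Gen 1 (rule 22): 00000011011
Gen 2 (rule 106): 00000111111
Gen 3 (rule 90): 00001100001
Gen 4 (rule 102): 00010100011
Gen 5 (rule 22): 00110110100
Gen 6 (rule 106): 01111111000
Gen 7 (rule 90): 11000001100
Gen 8 (rule 102): 01000010100
Gen 9 (rule 22): 11100110110
Gen 10 (rule 106): 10101111110
Gen 11 (rule 90): 00001000011
Gen 12 (rule 102): 00011000101
Gen 13 (rule 22): 00100101101
Gen 14 (rule 106): 01001011110
Gen 15 (rule 90): 10110010011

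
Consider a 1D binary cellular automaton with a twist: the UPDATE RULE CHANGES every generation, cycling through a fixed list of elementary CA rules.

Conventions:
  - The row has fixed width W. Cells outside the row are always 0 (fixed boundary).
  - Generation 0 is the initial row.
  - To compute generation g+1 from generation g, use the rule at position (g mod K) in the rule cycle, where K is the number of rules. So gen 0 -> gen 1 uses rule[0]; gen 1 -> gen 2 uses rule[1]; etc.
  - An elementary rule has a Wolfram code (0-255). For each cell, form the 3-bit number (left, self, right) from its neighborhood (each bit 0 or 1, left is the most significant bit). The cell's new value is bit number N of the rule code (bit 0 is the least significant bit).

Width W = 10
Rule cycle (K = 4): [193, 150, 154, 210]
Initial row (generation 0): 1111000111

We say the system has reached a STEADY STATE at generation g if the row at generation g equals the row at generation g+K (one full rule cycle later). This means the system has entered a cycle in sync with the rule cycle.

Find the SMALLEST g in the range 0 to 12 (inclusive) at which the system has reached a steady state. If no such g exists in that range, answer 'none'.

Answer: none

Derivation:
Gen 0: 1111000111
Gen 1 (rule 193): 0111010011
Gen 2 (rule 150): 1010011100
Gen 3 (rule 154): 0001111010
Gen 4 (rule 210): 0010111001
Gen 5 (rule 193): 1000011000
Gen 6 (rule 150): 1100100100
Gen 7 (rule 154): 1011011010
Gen 8 (rule 210): 0001001001
Gen 9 (rule 193): 1100000000
Gen 10 (rule 150): 0010000000
Gen 11 (rule 154): 0101000000
Gen 12 (rule 210): 1000100000
Gen 13 (rule 193): 0010001111
Gen 14 (rule 150): 0111010110
Gen 15 (rule 154): 1110000101
Gen 16 (rule 210): 0111001000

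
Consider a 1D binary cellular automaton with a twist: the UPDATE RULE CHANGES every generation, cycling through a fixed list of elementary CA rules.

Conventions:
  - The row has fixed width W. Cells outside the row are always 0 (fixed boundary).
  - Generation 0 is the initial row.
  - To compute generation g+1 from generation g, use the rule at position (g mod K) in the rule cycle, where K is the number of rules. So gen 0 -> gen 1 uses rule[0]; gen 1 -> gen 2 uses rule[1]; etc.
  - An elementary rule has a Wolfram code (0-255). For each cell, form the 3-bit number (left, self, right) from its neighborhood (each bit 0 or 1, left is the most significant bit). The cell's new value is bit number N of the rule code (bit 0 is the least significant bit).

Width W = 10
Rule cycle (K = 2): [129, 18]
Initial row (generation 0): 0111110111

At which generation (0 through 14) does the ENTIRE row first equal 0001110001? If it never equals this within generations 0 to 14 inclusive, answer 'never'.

Gen 0: 0111110111
Gen 1 (rule 129): 0011100010
Gen 2 (rule 18): 0100010101
Gen 3 (rule 129): 0001000000
Gen 4 (rule 18): 0010100000
Gen 5 (rule 129): 1000001111
Gen 6 (rule 18): 0100010000
Gen 7 (rule 129): 0001000111
Gen 8 (rule 18): 0010101000
Gen 9 (rule 129): 1000000011
Gen 10 (rule 18): 0100000100
Gen 11 (rule 129): 0001110001
Gen 12 (rule 18): 0010001010
Gen 13 (rule 129): 1000100000
Gen 14 (rule 18): 0101010000

Answer: 11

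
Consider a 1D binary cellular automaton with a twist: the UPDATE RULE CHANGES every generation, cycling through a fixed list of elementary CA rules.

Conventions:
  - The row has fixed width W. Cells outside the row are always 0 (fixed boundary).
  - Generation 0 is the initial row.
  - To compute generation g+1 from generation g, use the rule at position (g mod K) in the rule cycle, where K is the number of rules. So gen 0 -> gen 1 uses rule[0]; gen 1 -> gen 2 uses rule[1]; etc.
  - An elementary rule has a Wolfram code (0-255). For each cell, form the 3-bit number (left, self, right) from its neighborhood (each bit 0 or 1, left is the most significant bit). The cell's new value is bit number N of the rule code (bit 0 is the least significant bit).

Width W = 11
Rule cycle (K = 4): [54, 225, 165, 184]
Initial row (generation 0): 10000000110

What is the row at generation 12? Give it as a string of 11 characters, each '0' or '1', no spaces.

Gen 0: 10000000110
Gen 1 (rule 54): 11000001001
Gen 2 (rule 225): 01011100000
Gen 3 (rule 165): 01101001111
Gen 4 (rule 184): 01010101110
Gen 5 (rule 54): 11111110001
Gen 6 (rule 225): 01111110100
Gen 7 (rule 165): 00111101101
Gen 8 (rule 184): 00111011010
Gen 9 (rule 54): 01000100111
Gen 10 (rule 225): 00010000011
Gen 11 (rule 165): 11010111000
Gen 12 (rule 184): 10101110100

Answer: 10101110100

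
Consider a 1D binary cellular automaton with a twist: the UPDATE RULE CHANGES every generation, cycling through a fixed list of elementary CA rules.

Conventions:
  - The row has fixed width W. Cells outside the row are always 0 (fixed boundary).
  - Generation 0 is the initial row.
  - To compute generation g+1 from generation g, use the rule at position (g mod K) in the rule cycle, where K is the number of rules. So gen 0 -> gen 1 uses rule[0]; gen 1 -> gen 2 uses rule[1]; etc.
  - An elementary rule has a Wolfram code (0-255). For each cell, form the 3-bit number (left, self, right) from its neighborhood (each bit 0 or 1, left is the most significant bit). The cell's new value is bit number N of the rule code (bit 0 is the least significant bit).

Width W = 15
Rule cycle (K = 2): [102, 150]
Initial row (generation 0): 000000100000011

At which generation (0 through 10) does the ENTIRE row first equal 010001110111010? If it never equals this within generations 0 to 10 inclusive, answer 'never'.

Answer: never

Derivation:
Gen 0: 000000100000011
Gen 1 (rule 102): 000001100000101
Gen 2 (rule 150): 000010010001101
Gen 3 (rule 102): 000110110010111
Gen 4 (rule 150): 001000001110010
Gen 5 (rule 102): 011000010010110
Gen 6 (rule 150): 100100111110001
Gen 7 (rule 102): 101101000010011
Gen 8 (rule 150): 100001100111100
Gen 9 (rule 102): 100010101000100
Gen 10 (rule 150): 110110101101110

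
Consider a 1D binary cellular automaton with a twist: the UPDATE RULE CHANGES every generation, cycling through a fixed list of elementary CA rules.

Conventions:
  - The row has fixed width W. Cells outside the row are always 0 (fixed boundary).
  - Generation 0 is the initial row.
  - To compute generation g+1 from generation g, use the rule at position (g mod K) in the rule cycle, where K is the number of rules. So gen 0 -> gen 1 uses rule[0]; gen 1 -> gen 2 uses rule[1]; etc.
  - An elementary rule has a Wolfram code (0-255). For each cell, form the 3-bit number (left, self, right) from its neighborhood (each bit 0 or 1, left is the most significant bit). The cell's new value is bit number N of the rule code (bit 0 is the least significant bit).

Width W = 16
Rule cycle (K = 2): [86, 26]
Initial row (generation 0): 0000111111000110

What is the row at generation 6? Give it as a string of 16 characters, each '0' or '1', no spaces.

Answer: 1100001110101101

Derivation:
Gen 0: 0000111111000110
Gen 1 (rule 86): 0001000001101011
Gen 2 (rule 26): 0010100011000010
Gen 3 (rule 86): 0110110101100111
Gen 4 (rule 26): 1100100001011100
Gen 5 (rule 86): 0111110011000110
Gen 6 (rule 26): 1100001110101101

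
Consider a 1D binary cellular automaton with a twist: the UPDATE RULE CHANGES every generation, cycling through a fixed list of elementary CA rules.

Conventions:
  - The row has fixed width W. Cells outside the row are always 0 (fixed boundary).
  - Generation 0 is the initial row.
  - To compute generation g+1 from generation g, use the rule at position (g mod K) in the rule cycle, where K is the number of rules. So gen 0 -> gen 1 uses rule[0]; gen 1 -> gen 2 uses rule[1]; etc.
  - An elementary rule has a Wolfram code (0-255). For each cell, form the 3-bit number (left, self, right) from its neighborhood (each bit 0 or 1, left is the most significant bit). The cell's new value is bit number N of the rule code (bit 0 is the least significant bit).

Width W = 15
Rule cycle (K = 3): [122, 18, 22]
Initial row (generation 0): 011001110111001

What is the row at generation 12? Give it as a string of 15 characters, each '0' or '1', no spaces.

Gen 0: 011001110111001
Gen 1 (rule 122): 111111011101110
Gen 2 (rule 18): 000000000000001
Gen 3 (rule 22): 000000000000011
Gen 4 (rule 122): 000000000000111
Gen 5 (rule 18): 000000000001000
Gen 6 (rule 22): 000000000011100
Gen 7 (rule 122): 000000000110110
Gen 8 (rule 18): 000000001000001
Gen 9 (rule 22): 000000011100011
Gen 10 (rule 122): 000000110110111
Gen 11 (rule 18): 000001000000000
Gen 12 (rule 22): 000011100000000

Answer: 000011100000000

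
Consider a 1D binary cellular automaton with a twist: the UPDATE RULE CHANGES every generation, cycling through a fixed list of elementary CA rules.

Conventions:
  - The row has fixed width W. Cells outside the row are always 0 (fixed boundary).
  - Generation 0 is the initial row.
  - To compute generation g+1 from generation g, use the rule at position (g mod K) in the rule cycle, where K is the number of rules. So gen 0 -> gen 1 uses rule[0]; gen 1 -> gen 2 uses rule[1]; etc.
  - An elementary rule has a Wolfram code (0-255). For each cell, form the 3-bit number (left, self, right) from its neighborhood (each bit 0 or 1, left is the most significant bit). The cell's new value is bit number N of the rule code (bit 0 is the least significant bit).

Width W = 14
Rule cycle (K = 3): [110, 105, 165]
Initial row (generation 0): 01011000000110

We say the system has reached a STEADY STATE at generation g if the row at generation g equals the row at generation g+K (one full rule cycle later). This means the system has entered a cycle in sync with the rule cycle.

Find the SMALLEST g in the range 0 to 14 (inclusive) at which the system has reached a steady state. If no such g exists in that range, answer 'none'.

Gen 0: 01011000000110
Gen 1 (rule 110): 11111000001110
Gen 2 (rule 105): 10001011101010
Gen 3 (rule 165): 10101101011110
Gen 4 (rule 110): 11111111110010
Gen 5 (rule 105): 10000000010000
Gen 6 (rule 165): 10111111010111
Gen 7 (rule 110): 11100001111101
Gen 8 (rule 105): 10101101000110
Gen 9 (rule 165): 11110011010000
Gen 10 (rule 110): 10010111110000
Gen 11 (rule 105): 00001100010111
Gen 12 (rule 165): 11100001011010
Gen 13 (rule 110): 10100011111110
Gen 14 (rule 105): 01001010000010
Gen 15 (rule 165): 01001110111010
Gen 16 (rule 110): 11011011101110
Gen 17 (rule 105): 11111110111010

Answer: none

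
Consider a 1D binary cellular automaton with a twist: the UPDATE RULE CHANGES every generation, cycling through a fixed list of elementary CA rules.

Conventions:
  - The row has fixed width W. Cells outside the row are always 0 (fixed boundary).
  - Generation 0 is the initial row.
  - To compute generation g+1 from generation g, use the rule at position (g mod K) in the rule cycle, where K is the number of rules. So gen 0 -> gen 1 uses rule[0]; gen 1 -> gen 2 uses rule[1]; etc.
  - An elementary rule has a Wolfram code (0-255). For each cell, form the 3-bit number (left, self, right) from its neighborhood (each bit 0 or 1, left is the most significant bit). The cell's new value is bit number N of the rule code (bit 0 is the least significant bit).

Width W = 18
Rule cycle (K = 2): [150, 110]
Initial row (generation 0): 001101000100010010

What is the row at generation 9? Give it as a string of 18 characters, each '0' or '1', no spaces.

Gen 0: 001101000100010010
Gen 1 (rule 150): 010001101110111111
Gen 2 (rule 110): 110011111011100001
Gen 3 (rule 150): 001101110001010011
Gen 4 (rule 110): 011111010011110111
Gen 5 (rule 150): 101110011101100010
Gen 6 (rule 110): 111010110111100110
Gen 7 (rule 150): 010010000011011001
Gen 8 (rule 110): 110110000111111011
Gen 9 (rule 150): 000001001011110000

Answer: 000001001011110000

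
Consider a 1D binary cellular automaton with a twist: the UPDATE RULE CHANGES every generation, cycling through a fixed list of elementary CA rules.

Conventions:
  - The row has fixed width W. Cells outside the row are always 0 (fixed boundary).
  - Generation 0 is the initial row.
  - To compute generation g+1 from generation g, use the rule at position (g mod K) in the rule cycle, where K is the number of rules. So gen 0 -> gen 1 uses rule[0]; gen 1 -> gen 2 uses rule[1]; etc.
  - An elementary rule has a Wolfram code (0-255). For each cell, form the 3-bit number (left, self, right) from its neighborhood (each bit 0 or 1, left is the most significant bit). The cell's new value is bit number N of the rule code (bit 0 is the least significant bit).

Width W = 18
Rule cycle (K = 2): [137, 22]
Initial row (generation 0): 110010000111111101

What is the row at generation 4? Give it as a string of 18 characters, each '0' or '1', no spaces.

Gen 0: 110010000111111101
Gen 1 (rule 137): 100000110111111000
Gen 2 (rule 22): 110001000000000100
Gen 3 (rule 137): 100100011111110001
Gen 4 (rule 22): 111110100000001011

Answer: 111110100000001011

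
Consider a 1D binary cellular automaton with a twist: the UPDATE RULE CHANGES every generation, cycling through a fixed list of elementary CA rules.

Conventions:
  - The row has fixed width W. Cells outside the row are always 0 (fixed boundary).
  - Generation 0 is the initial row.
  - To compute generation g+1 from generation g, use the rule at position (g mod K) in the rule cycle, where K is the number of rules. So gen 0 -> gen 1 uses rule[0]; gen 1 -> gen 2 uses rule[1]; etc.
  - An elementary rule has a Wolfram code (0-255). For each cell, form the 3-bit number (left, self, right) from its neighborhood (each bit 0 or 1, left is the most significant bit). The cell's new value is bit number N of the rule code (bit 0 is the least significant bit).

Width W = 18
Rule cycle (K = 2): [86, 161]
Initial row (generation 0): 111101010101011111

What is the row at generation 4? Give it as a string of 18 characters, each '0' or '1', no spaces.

Answer: 001101010101000000

Derivation:
Gen 0: 111101010101011111
Gen 1 (rule 86): 000101010101000001
Gen 2 (rule 161): 110010101010011100
Gen 3 (rule 86): 011110101011100110
Gen 4 (rule 161): 001101010101000000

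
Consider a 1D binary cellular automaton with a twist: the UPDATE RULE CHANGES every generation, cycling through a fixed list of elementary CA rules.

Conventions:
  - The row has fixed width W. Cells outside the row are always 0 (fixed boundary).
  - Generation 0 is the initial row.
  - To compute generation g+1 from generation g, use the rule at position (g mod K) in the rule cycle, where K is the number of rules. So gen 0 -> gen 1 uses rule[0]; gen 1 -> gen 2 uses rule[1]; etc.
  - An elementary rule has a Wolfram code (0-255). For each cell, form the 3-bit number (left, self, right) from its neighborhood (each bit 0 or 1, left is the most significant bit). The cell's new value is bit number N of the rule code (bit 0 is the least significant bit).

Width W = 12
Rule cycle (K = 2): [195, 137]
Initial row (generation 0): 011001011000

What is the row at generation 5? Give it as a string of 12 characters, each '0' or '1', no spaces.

Answer: 011110110010

Derivation:
Gen 0: 011001011000
Gen 1 (rule 195): 101010001011
Gen 2 (rule 137): 000000100010
Gen 3 (rule 195): 111111001100
Gen 4 (rule 137): 111110001001
Gen 5 (rule 195): 011110110010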